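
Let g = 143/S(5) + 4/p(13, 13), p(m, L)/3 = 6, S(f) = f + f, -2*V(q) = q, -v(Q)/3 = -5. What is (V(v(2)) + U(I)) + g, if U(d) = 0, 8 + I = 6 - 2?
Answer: 316/45 ≈ 7.0222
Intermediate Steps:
v(Q) = 15 (v(Q) = -3*(-5) = 15)
V(q) = -q/2
I = -4 (I = -8 + (6 - 2) = -8 + 4 = -4)
S(f) = 2*f
p(m, L) = 18 (p(m, L) = 3*6 = 18)
g = 1307/90 (g = 143/((2*5)) + 4/18 = 143/10 + 4*(1/18) = 143*(1/10) + 2/9 = 143/10 + 2/9 = 1307/90 ≈ 14.522)
(V(v(2)) + U(I)) + g = (-1/2*15 + 0) + 1307/90 = (-15/2 + 0) + 1307/90 = -15/2 + 1307/90 = 316/45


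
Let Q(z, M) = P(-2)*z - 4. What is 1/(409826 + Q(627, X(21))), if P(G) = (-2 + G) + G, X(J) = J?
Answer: 1/406060 ≈ 2.4627e-6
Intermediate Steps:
P(G) = -2 + 2*G
Q(z, M) = -4 - 6*z (Q(z, M) = (-2 + 2*(-2))*z - 4 = (-2 - 4)*z - 4 = -6*z - 4 = -4 - 6*z)
1/(409826 + Q(627, X(21))) = 1/(409826 + (-4 - 6*627)) = 1/(409826 + (-4 - 3762)) = 1/(409826 - 3766) = 1/406060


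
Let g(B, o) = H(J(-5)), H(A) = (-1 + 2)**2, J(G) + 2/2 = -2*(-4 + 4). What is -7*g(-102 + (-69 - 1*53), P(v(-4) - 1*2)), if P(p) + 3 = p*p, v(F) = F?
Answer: -7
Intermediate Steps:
P(p) = -3 + p**2 (P(p) = -3 + p*p = -3 + p**2)
J(G) = -1 (J(G) = -1 - 2*(-4 + 4) = -1 - 2*0 = -1 + 0 = -1)
H(A) = 1 (H(A) = 1**2 = 1)
g(B, o) = 1
-7*g(-102 + (-69 - 1*53), P(v(-4) - 1*2)) = -7*1 = -7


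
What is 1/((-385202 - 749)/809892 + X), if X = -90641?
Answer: -809892/73409806723 ≈ -1.1032e-5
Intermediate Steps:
1/((-385202 - 749)/809892 + X) = 1/((-385202 - 749)/809892 - 90641) = 1/(-385951*1/809892 - 90641) = 1/(-385951/809892 - 90641) = 1/(-73409806723/809892) = -809892/73409806723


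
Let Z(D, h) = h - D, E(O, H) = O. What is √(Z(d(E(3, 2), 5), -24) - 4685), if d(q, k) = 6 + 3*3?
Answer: 2*I*√1181 ≈ 68.731*I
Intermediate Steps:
d(q, k) = 15 (d(q, k) = 6 + 9 = 15)
√(Z(d(E(3, 2), 5), -24) - 4685) = √((-24 - 1*15) - 4685) = √((-24 - 15) - 4685) = √(-39 - 4685) = √(-4724) = 2*I*√1181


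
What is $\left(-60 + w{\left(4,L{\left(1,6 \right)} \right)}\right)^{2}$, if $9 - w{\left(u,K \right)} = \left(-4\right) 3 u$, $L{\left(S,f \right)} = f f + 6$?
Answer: $9$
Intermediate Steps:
$L{\left(S,f \right)} = 6 + f^{2}$ ($L{\left(S,f \right)} = f^{2} + 6 = 6 + f^{2}$)
$w{\left(u,K \right)} = 9 + 12 u$ ($w{\left(u,K \right)} = 9 - \left(-4\right) 3 u = 9 - - 12 u = 9 + 12 u$)
$\left(-60 + w{\left(4,L{\left(1,6 \right)} \right)}\right)^{2} = \left(-60 + \left(9 + 12 \cdot 4\right)\right)^{2} = \left(-60 + \left(9 + 48\right)\right)^{2} = \left(-60 + 57\right)^{2} = \left(-3\right)^{2} = 9$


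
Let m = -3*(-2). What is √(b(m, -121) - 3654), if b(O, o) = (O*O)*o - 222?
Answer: 14*I*√42 ≈ 90.73*I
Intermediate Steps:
m = 6
b(O, o) = -222 + o*O² (b(O, o) = O²*o - 222 = o*O² - 222 = -222 + o*O²)
√(b(m, -121) - 3654) = √((-222 - 121*6²) - 3654) = √((-222 - 121*36) - 3654) = √((-222 - 4356) - 3654) = √(-4578 - 3654) = √(-8232) = 14*I*√42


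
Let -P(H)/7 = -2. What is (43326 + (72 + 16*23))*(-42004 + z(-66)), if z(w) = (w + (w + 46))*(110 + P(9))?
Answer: -2305067688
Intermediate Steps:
P(H) = 14 (P(H) = -7*(-2) = 14)
z(w) = 5704 + 248*w (z(w) = (w + (w + 46))*(110 + 14) = (w + (46 + w))*124 = (46 + 2*w)*124 = 5704 + 248*w)
(43326 + (72 + 16*23))*(-42004 + z(-66)) = (43326 + (72 + 16*23))*(-42004 + (5704 + 248*(-66))) = (43326 + (72 + 368))*(-42004 + (5704 - 16368)) = (43326 + 440)*(-42004 - 10664) = 43766*(-52668) = -2305067688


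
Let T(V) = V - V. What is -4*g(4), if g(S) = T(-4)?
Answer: 0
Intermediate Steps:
T(V) = 0
g(S) = 0
-4*g(4) = -4*0 = 0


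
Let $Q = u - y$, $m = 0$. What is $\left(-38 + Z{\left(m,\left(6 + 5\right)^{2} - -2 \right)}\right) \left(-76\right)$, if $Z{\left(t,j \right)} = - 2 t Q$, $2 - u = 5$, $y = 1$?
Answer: $2888$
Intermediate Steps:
$u = -3$ ($u = 2 - 5 = -3$)
$Q = -4$ ($Q = -3 - 1 = -4$)
$Z{\left(t,j \right)} = 8 t$ ($Z{\left(t,j \right)} = - 2 t \left(-4\right) = 8 t$)
$\left(-38 + Z{\left(m,\left(6 + 5\right)^{2} - -2 \right)}\right) \left(-76\right) = \left(-38 + 8 \cdot 0\right) \left(-76\right) = \left(-38 + 0\right) \left(-76\right) = \left(-38\right) \left(-76\right) = 2888$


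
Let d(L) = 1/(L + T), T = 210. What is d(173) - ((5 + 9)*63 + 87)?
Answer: -371126/383 ≈ -969.00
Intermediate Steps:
d(L) = 1/(210 + L) (d(L) = 1/(L + 210) = 1/(210 + L))
d(173) - ((5 + 9)*63 + 87) = 1/(210 + 173) - ((5 + 9)*63 + 87) = 1/383 - (14*63 + 87) = 1/383 - (882 + 87) = 1/383 - 1*969 = 1/383 - 969 = -371126/383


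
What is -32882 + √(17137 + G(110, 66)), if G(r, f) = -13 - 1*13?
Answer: -32882 + √17111 ≈ -32751.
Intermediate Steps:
G(r, f) = -26 (G(r, f) = -13 - 13 = -26)
-32882 + √(17137 + G(110, 66)) = -32882 + √(17137 - 26) = -32882 + √17111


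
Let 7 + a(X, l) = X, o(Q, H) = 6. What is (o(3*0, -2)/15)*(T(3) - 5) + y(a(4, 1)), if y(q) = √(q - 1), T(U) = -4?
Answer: -18/5 + 2*I ≈ -3.6 + 2.0*I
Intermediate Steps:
a(X, l) = -7 + X
y(q) = √(-1 + q)
(o(3*0, -2)/15)*(T(3) - 5) + y(a(4, 1)) = (6/15)*(-4 - 5) + √(-1 + (-7 + 4)) = (6*(1/15))*(-9) + √(-1 - 3) = (⅖)*(-9) + √(-4) = -18/5 + 2*I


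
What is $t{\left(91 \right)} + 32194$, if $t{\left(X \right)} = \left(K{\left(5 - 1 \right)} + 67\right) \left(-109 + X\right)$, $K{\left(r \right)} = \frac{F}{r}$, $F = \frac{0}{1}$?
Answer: $30988$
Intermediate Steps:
$F = 0$ ($F = 0 \cdot 1 = 0$)
$K{\left(r \right)} = 0$ ($K{\left(r \right)} = \frac{0}{r} = 0$)
$t{\left(X \right)} = -7303 + 67 X$ ($t{\left(X \right)} = \left(0 + 67\right) \left(-109 + X\right) = 67 \left(-109 + X\right) = -7303 + 67 X$)
$t{\left(91 \right)} + 32194 = \left(-7303 + 67 \cdot 91\right) + 32194 = \left(-7303 + 6097\right) + 32194 = -1206 + 32194 = 30988$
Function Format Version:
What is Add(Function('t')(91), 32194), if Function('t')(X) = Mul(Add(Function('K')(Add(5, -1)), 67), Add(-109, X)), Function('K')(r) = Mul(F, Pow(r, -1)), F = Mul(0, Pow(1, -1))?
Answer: 30988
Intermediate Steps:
F = 0 (F = Mul(0, 1) = 0)
Function('K')(r) = 0 (Function('K')(r) = Mul(0, Pow(r, -1)) = 0)
Function('t')(X) = Add(-7303, Mul(67, X)) (Function('t')(X) = Mul(Add(0, 67), Add(-109, X)) = Mul(67, Add(-109, X)) = Add(-7303, Mul(67, X)))
Add(Function('t')(91), 32194) = Add(Add(-7303, Mul(67, 91)), 32194) = Add(Add(-7303, 6097), 32194) = Add(-1206, 32194) = 30988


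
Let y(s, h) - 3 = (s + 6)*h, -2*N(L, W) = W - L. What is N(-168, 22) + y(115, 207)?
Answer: 24955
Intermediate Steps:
N(L, W) = L/2 - W/2 (N(L, W) = -(W - L)/2 = L/2 - W/2)
y(s, h) = 3 + h*(6 + s) (y(s, h) = 3 + (s + 6)*h = 3 + (6 + s)*h = 3 + h*(6 + s))
N(-168, 22) + y(115, 207) = ((1/2)*(-168) - 1/2*22) + (3 + 6*207 + 207*115) = (-84 - 11) + (3 + 1242 + 23805) = -95 + 25050 = 24955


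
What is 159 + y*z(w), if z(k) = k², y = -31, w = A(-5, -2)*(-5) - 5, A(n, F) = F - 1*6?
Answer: -37816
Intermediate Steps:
A(n, F) = -6 + F (A(n, F) = F - 6 = -6 + F)
w = 35 (w = (-6 - 2)*(-5) - 5 = -8*(-5) - 5 = 40 - 5 = 35)
159 + y*z(w) = 159 - 31*35² = 159 - 31*1225 = 159 - 37975 = -37816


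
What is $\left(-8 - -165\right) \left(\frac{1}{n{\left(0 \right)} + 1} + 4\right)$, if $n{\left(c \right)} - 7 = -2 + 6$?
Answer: $\frac{7693}{12} \approx 641.08$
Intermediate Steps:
$n{\left(c \right)} = 11$ ($n{\left(c \right)} = 7 + \left(-2 + 6\right) = 7 + 4 = 11$)
$\left(-8 - -165\right) \left(\frac{1}{n{\left(0 \right)} + 1} + 4\right) = \left(-8 - -165\right) \left(\frac{1}{11 + 1} + 4\right) = \left(-8 + 165\right) \left(\frac{1}{12} + 4\right) = 157 \left(\frac{1}{12} + 4\right) = 157 \cdot \frac{49}{12} = \frac{7693}{12}$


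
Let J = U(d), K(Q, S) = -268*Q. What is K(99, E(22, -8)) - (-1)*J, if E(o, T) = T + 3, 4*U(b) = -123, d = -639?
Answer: -106251/4 ≈ -26563.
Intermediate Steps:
U(b) = -123/4 (U(b) = (¼)*(-123) = -123/4)
E(o, T) = 3 + T
J = -123/4 ≈ -30.750
K(99, E(22, -8)) - (-1)*J = -268*99 - (-1)*(-123)/4 = -26532 - 1*123/4 = -26532 - 123/4 = -106251/4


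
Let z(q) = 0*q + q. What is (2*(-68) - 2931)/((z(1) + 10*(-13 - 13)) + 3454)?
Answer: -3067/3195 ≈ -0.95994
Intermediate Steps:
z(q) = q (z(q) = 0 + q = q)
(2*(-68) - 2931)/((z(1) + 10*(-13 - 13)) + 3454) = (2*(-68) - 2931)/((1 + 10*(-13 - 13)) + 3454) = (-136 - 2931)/((1 + 10*(-26)) + 3454) = -3067/((1 - 260) + 3454) = -3067/(-259 + 3454) = -3067/3195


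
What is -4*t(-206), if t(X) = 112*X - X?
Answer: 91464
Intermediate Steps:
t(X) = 111*X
-4*t(-206) = -444*(-206) = -4*(-22866) = 91464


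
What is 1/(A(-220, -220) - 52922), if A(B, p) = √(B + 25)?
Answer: -52922/2800738279 - I*√195/2800738279 ≈ -1.8896e-5 - 4.9859e-9*I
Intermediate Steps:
A(B, p) = √(25 + B)
1/(A(-220, -220) - 52922) = 1/(√(25 - 220) - 52922) = 1/(√(-195) - 52922) = 1/(I*√195 - 52922) = 1/(-52922 + I*√195)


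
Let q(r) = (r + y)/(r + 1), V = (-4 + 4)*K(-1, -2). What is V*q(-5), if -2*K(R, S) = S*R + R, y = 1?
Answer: 0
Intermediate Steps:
K(R, S) = -R/2 - R*S/2 (K(R, S) = -(S*R + R)/2 = -(R*S + R)/2 = -(R + R*S)/2 = -R/2 - R*S/2)
V = 0 (V = (-4 + 4)*(-½*(-1)*(1 - 2)) = 0*(-½*(-1)*(-1)) = 0*(-½) = 0)
q(r) = 1 (q(r) = (r + 1)/(r + 1) = (1 + r)/(1 + r) = 1)
V*q(-5) = 0*1 = 0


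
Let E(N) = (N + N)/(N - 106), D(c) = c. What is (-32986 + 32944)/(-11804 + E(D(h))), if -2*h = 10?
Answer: 2331/655117 ≈ 0.0035581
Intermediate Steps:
h = -5 (h = -½*10 = -5)
E(N) = 2*N/(-106 + N) (E(N) = (2*N)/(-106 + N) = 2*N/(-106 + N))
(-32986 + 32944)/(-11804 + E(D(h))) = (-32986 + 32944)/(-11804 + 2*(-5)/(-106 - 5)) = -42/(-11804 + 2*(-5)/(-111)) = -42/(-11804 + 2*(-5)*(-1/111)) = -42/(-11804 + 10/111) = -42/(-1310234/111) = -42*(-111/1310234) = 2331/655117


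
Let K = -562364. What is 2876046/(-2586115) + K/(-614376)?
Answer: -11165559337/56744535330 ≈ -0.19677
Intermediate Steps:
2876046/(-2586115) + K/(-614376) = 2876046/(-2586115) - 562364/(-614376) = 2876046*(-1/2586115) - 562364*(-1/614376) = -2876046/2586115 + 140591/153594 = -11165559337/56744535330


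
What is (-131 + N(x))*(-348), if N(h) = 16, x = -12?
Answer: 40020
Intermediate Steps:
(-131 + N(x))*(-348) = (-131 + 16)*(-348) = -115*(-348) = 40020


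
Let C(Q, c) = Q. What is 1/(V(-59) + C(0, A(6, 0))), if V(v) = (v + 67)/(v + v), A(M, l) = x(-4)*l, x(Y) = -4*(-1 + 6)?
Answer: -59/4 ≈ -14.750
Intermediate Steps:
x(Y) = -20 (x(Y) = -4*5 = -20)
A(M, l) = -20*l
V(v) = (67 + v)/(2*v) (V(v) = (67 + v)/((2*v)) = (67 + v)*(1/(2*v)) = (67 + v)/(2*v))
1/(V(-59) + C(0, A(6, 0))) = 1/((½)*(67 - 59)/(-59) + 0) = 1/((½)*(-1/59)*8 + 0) = 1/(-4/59 + 0) = 1/(-4/59) = -59/4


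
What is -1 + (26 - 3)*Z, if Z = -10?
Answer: -231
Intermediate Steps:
-1 + (26 - 3)*Z = -1 + (26 - 3)*(-10) = -1 + 23*(-10) = -1 - 230 = -231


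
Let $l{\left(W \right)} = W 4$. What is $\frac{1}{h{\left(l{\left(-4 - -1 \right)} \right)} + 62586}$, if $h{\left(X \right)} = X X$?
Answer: $\frac{1}{62730} \approx 1.5941 \cdot 10^{-5}$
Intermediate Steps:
$l{\left(W \right)} = 4 W$
$h{\left(X \right)} = X^{2}$
$\frac{1}{h{\left(l{\left(-4 - -1 \right)} \right)} + 62586} = \frac{1}{\left(4 \left(-4 - -1\right)\right)^{2} + 62586} = \frac{1}{\left(4 \left(-4 + 1\right)\right)^{2} + 62586} = \frac{1}{\left(4 \left(-3\right)\right)^{2} + 62586} = \frac{1}{\left(-12\right)^{2} + 62586} = \frac{1}{144 + 62586} = \frac{1}{62730}$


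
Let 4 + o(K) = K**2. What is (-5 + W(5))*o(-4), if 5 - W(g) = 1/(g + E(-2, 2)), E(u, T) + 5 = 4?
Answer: -3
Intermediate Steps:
E(u, T) = -1 (E(u, T) = -5 + 4 = -1)
o(K) = -4 + K**2
W(g) = 5 - 1/(-1 + g) (W(g) = 5 - 1/(g - 1) = 5 - 1/(-1 + g))
(-5 + W(5))*o(-4) = (-5 + (-6 + 5*5)/(-1 + 5))*(-4 + (-4)**2) = (-5 + (-6 + 25)/4)*(-4 + 16) = (-5 + (1/4)*19)*12 = (-5 + 19/4)*12 = -1/4*12 = -3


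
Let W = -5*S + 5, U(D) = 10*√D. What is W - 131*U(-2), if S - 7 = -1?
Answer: -25 - 1310*I*√2 ≈ -25.0 - 1852.6*I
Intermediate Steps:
S = 6 (S = 7 - 1 = 6)
W = -25 (W = -5*6 + 5 = -30 + 5 = -25)
W - 131*U(-2) = -25 - 1310*√(-2) = -25 - 1310*I*√2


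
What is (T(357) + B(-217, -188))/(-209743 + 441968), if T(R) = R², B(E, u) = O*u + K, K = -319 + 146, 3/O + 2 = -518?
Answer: 16546021/30189250 ≈ 0.54808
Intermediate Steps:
O = -3/520 (O = 3/(-2 - 518) = 3/(-520) = 3*(-1/520) = -3/520 ≈ -0.0057692)
K = -173
B(E, u) = -173 - 3*u/520 (B(E, u) = -3*u/520 - 173 = -173 - 3*u/520)
(T(357) + B(-217, -188))/(-209743 + 441968) = (357² + (-173 - 3/520*(-188)))/(-209743 + 441968) = (127449 + (-173 + 141/130))/232225 = (127449 - 22349/130)*(1/232225) = (16546021/130)*(1/232225) = 16546021/30189250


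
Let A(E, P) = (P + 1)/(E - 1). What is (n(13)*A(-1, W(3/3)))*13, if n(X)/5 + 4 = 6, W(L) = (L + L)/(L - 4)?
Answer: -65/3 ≈ -21.667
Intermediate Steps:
W(L) = 2*L/(-4 + L) (W(L) = (2*L)/(-4 + L) = 2*L/(-4 + L))
n(X) = 10 (n(X) = -20 + 5*6 = -20 + 30 = 10)
A(E, P) = (1 + P)/(-1 + E)
(n(13)*A(-1, W(3/3)))*13 = (10*((1 + 2*(3/3)/(-4 + 3/3))/(-1 - 1)))*13 = (10*((1 + 2*(3*(⅓))/(-4 + 3*(⅓)))/(-2)))*13 = (10*(-(1 + 2*1/(-4 + 1))/2))*13 = (10*(-(1 + 2*1/(-3))/2))*13 = (10*(-(1 + 2*1*(-⅓))/2))*13 = (10*(-(1 - ⅔)/2))*13 = (10*(-½*⅓))*13 = (10*(-⅙))*13 = -5/3*13 = -65/3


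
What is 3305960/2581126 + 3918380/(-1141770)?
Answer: -316959327334/147352611651 ≈ -2.1510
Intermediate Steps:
3305960/2581126 + 3918380/(-1141770) = 3305960*(1/2581126) + 3918380*(-1/1141770) = 1652980/1290563 - 391838/114177 = -316959327334/147352611651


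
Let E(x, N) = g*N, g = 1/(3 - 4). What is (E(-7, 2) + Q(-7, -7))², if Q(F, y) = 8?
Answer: 36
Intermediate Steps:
g = -1 (g = 1/(-1) = -1)
E(x, N) = -N
(E(-7, 2) + Q(-7, -7))² = (-1*2 + 8)² = (-2 + 8)² = 6² = 36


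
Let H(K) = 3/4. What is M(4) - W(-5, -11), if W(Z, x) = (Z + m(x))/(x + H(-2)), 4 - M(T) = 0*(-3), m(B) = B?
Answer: 100/41 ≈ 2.4390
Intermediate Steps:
H(K) = 3/4 (H(K) = 3*(1/4) = 3/4)
M(T) = 4 (M(T) = 4 - 0*(-3) = 4 - 1*0 = 4 + 0 = 4)
W(Z, x) = (Z + x)/(3/4 + x) (W(Z, x) = (Z + x)/(x + 3/4) = (Z + x)/(3/4 + x))
M(4) - W(-5, -11) = 4 - 4*(-5 - 11)/(3 + 4*(-11)) = 4 - 4*(-16)/(3 - 44) = 4 - 4*(-16)/(-41) = 4 - 4*(-1)*(-16)/41 = 4 - 1*64/41 = 4 - 64/41 = 100/41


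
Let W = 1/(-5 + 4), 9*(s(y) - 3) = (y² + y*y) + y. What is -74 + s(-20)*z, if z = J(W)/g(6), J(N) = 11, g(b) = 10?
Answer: 739/30 ≈ 24.633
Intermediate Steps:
s(y) = 3 + y/9 + 2*y²/9 (s(y) = 3 + ((y² + y*y) + y)/9 = 3 + ((y² + y²) + y)/9 = 3 + (2*y² + y)/9 = 3 + (y + 2*y²)/9 = 3 + (y/9 + 2*y²/9) = 3 + y/9 + 2*y²/9)
W = -1 (W = 1/(-1) = -1)
z = 11/10 ≈ 1.1000
-74 + s(-20)*z = -74 + (3 + (⅑)*(-20) + (2/9)*(-20)²)*(11/10) = -74 + (3 - 20/9 + (2/9)*400)*(11/10) = -74 + (3 - 20/9 + 800/9)*(11/10) = -74 + (269/3)*(11/10) = -74 + 2959/30 = 739/30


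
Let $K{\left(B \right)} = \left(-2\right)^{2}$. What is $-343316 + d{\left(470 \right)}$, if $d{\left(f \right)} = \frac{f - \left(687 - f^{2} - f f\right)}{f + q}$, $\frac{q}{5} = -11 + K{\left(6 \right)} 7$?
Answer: $- \frac{190098797}{555} \approx -3.4252 \cdot 10^{5}$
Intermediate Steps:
$K{\left(B \right)} = 4$
$q = 85$ ($q = 5 \left(-11 + 4 \cdot 7\right) = 5 \left(-11 + 28\right) = 5 \cdot 17 = 85$)
$d{\left(f \right)} = \frac{-687 + f + 2 f^{2}}{85 + f}$ ($d{\left(f \right)} = \frac{f - \left(687 - f^{2} - f f\right)}{f + 85} = \frac{f + \left(\left(f^{2} + f^{2}\right) - 687\right)}{85 + f} = \frac{f + \left(2 f^{2} - 687\right)}{85 + f} = \frac{f + \left(-687 + 2 f^{2}\right)}{85 + f} = \frac{-687 + f + 2 f^{2}}{85 + f}$)
$-343316 + d{\left(470 \right)} = -343316 + \frac{-687 + 470 + 2 \cdot 470^{2}}{85 + 470} = -343316 + \frac{-687 + 470 + 2 \cdot 220900}{555} = -343316 + \frac{-687 + 470 + 441800}{555} = -343316 + \frac{1}{555} \cdot 441583 = -343316 + \frac{441583}{555} = - \frac{190098797}{555}$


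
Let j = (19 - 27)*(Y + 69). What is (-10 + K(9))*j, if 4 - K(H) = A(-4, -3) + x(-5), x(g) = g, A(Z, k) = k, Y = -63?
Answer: -96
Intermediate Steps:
j = -48 (j = (19 - 27)*(-63 + 69) = -8*6 = -48)
K(H) = 12 (K(H) = 4 - (-3 - 5) = 4 - 1*(-8) = 4 + 8 = 12)
(-10 + K(9))*j = (-10 + 12)*(-48) = 2*(-48) = -96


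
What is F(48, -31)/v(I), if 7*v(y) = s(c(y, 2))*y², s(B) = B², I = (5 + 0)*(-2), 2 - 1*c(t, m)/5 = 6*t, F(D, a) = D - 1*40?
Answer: 7/1201250 ≈ 5.8273e-6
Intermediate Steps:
F(D, a) = -40 + D (F(D, a) = D - 40 = -40 + D)
c(t, m) = 10 - 30*t
I = -10 (I = 5*(-2) = -10)
v(y) = y²*(10 - 30*y)²/7 (v(y) = ((10 - 30*y)²*y²)/7 = (y²*(10 - 30*y)²)/7 = y²*(10 - 30*y)²/7)
F(48, -31)/v(I) = (-40 + 48)/(((100/7)*(-10)²*(-1 + 3*(-10))²)) = 8/(((100/7)*100*(-1 - 30)²)) = 8/(((100/7)*100*(-31)²)) = 8/(((100/7)*100*961)) = 8/(9610000/7) = 8*(7/9610000) = 7/1201250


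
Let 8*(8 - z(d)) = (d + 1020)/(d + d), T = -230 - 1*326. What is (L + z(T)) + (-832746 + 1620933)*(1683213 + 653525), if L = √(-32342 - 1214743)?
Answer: 1024033301791813/556 + 3*I*√138565 ≈ 1.8418e+12 + 1116.7*I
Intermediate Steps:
T = -556 (T = -230 - 326 = -556)
z(d) = 8 - (1020 + d)/(16*d) (z(d) = 8 - (d + 1020)/(8*(d + d)) = 8 - (1020 + d)/(8*(2*d)) = 8 - (1020 + d)*1/(2*d)/8 = 8 - (1020 + d)/(16*d))
L = 3*I*√138565 (L = √(-1247085) = 3*I*√138565 ≈ 1116.7*I)
(L + z(T)) + (-832746 + 1620933)*(1683213 + 653525) = (3*I*√138565 + (1/16)*(-1020 + 127*(-556))/(-556)) + (-832746 + 1620933)*(1683213 + 653525) = (3*I*√138565 + (1/16)*(-1/556)*(-1020 - 70612)) + 788187*2336738 = (3*I*√138565 + (1/16)*(-1/556)*(-71632)) + 1841786514006 = (3*I*√138565 + 4477/556) + 1841786514006 = (4477/556 + 3*I*√138565) + 1841786514006 = 1024033301791813/556 + 3*I*√138565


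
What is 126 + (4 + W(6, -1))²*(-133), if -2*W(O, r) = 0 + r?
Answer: -10269/4 ≈ -2567.3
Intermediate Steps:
W(O, r) = -r/2 (W(O, r) = -(0 + r)/2 = -r/2)
126 + (4 + W(6, -1))²*(-133) = 126 + (4 - ½*(-1))²*(-133) = 126 + (4 + ½)²*(-133) = 126 + (9/2)²*(-133) = 126 + (81/4)*(-133) = 126 - 10773/4 = -10269/4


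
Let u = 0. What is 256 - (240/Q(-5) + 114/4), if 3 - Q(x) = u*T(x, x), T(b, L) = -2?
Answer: 295/2 ≈ 147.50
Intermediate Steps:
Q(x) = 3 (Q(x) = 3 - 0*(-2) = 3 - 1*0 = 3 + 0 = 3)
256 - (240/Q(-5) + 114/4) = 256 - (240/3 + 114/4) = 256 - (240*(⅓) + 114*(¼)) = 256 - (80 + 57/2) = 256 - 1*217/2 = 256 - 217/2 = 295/2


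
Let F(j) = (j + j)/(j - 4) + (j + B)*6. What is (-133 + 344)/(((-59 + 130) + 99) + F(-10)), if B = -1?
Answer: 1477/738 ≈ 2.0014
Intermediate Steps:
F(j) = -6 + 6*j + 2*j/(-4 + j) (F(j) = (j + j)/(j - 4) + (j - 1)*6 = (2*j)/(-4 + j) + (-1 + j)*6 = 2*j/(-4 + j) + (-6 + 6*j) = -6 + 6*j + 2*j/(-4 + j))
(-133 + 344)/(((-59 + 130) + 99) + F(-10)) = (-133 + 344)/(((-59 + 130) + 99) + 2*(12 - 14*(-10) + 3*(-10)²)/(-4 - 10)) = 211/((71 + 99) + 2*(12 + 140 + 3*100)/(-14)) = 211/(170 + 2*(-1/14)*(12 + 140 + 300)) = 211/(170 + 2*(-1/14)*452) = 211/(170 - 452/7) = 211/(738/7) = 211*(7/738) = 1477/738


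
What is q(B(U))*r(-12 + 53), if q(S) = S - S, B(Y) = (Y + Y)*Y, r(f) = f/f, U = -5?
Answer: 0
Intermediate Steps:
r(f) = 1
B(Y) = 2*Y² (B(Y) = (2*Y)*Y = 2*Y²)
q(S) = 0
q(B(U))*r(-12 + 53) = 0*1 = 0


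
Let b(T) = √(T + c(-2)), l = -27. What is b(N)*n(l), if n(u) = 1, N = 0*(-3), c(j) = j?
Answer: I*√2 ≈ 1.4142*I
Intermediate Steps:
N = 0
b(T) = √(-2 + T) (b(T) = √(T - 2) = √(-2 + T))
b(N)*n(l) = √(-2 + 0)*1 = √(-2)*1 = (I*√2)*1 = I*√2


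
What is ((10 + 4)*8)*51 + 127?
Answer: 5839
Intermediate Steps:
((10 + 4)*8)*51 + 127 = (14*8)*51 + 127 = 112*51 + 127 = 5712 + 127 = 5839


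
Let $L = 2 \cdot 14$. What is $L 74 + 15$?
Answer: $2087$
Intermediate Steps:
$L = 28$
$L 74 + 15 = 28 \cdot 74 + 15 = 2072 + 15 = 2087$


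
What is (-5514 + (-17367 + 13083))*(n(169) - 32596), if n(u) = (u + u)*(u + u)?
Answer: -799987104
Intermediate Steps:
n(u) = 4*u**2 (n(u) = (2*u)*(2*u) = 4*u**2)
(-5514 + (-17367 + 13083))*(n(169) - 32596) = (-5514 + (-17367 + 13083))*(4*169**2 - 32596) = (-5514 - 4284)*(4*28561 - 32596) = -9798*(114244 - 32596) = -9798*81648 = -799987104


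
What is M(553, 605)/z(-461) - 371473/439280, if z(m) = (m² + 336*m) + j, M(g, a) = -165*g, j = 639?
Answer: -7715700809/3199276240 ≈ -2.4117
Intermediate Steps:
z(m) = 639 + m² + 336*m (z(m) = (m² + 336*m) + 639 = 639 + m² + 336*m)
M(553, 605)/z(-461) - 371473/439280 = (-165*553)/(639 + (-461)² + 336*(-461)) - 371473/439280 = -91245/(639 + 212521 - 154896) - 371473*1/439280 = -91245/58264 - 371473/439280 = -7715700809/3199276240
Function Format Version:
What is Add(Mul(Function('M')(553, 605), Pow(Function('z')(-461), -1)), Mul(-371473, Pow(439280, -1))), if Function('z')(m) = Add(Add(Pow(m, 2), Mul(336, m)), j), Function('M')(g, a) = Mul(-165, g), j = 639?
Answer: Rational(-7715700809, 3199276240) ≈ -2.4117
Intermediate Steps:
Function('z')(m) = Add(639, Pow(m, 2), Mul(336, m)) (Function('z')(m) = Add(Add(Pow(m, 2), Mul(336, m)), 639) = Add(639, Pow(m, 2), Mul(336, m)))
Add(Mul(Function('M')(553, 605), Pow(Function('z')(-461), -1)), Mul(-371473, Pow(439280, -1))) = Add(Mul(Mul(-165, 553), Pow(Add(639, Pow(-461, 2), Mul(336, -461)), -1)), Mul(-371473, Pow(439280, -1))) = Add(Mul(-91245, Pow(Add(639, 212521, -154896), -1)), Mul(-371473, Rational(1, 439280))) = Add(Mul(-91245, Pow(58264, -1)), Rational(-371473, 439280)) = Add(Mul(-91245, Rational(1, 58264)), Rational(-371473, 439280)) = Add(Rational(-91245, 58264), Rational(-371473, 439280)) = Rational(-7715700809, 3199276240)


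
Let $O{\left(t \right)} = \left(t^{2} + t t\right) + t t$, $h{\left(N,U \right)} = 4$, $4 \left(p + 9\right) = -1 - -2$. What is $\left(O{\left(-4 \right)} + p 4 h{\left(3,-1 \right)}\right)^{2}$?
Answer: $8464$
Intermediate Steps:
$p = - \frac{35}{4}$ ($p = -9 + \frac{-1 - -2}{4} = -9 + \frac{-1 + 2}{4} = -9 + \frac{1}{4} \cdot 1 = -9 + \frac{1}{4} = - \frac{35}{4} \approx -8.75$)
$O{\left(t \right)} = 3 t^{2}$ ($O{\left(t \right)} = \left(t^{2} + t^{2}\right) + t^{2} = 2 t^{2} + t^{2} = 3 t^{2}$)
$\left(O{\left(-4 \right)} + p 4 h{\left(3,-1 \right)}\right)^{2} = \left(3 \left(-4\right)^{2} + \left(- \frac{35}{4}\right) 4 \cdot 4\right)^{2} = \left(3 \cdot 16 - 140\right)^{2} = \left(48 - 140\right)^{2} = \left(-92\right)^{2} = 8464$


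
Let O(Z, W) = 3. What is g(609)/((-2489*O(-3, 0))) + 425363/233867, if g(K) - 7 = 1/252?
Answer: 799985976037/440063792028 ≈ 1.8179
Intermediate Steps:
g(K) = 1765/252 (g(K) = 7 + 1/252 = 1765/252)
g(609)/((-2489*O(-3, 0))) + 425363/233867 = 1765/(252*((-2489*3))) + 425363/233867 = (1765/252)/(-7467) + 425363*(1/233867) = (1765/252)*(-1/7467) + 425363/233867 = -1765/1881684 + 425363/233867 = 799985976037/440063792028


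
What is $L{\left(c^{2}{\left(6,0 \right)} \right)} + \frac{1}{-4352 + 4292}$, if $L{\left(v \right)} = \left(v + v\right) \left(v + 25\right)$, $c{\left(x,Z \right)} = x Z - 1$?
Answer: $\frac{3119}{60} \approx 51.983$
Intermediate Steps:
$c{\left(x,Z \right)} = -1 + Z x$ ($c{\left(x,Z \right)} = Z x - 1 = -1 + Z x$)
$L{\left(v \right)} = 2 v \left(25 + v\right)$
$L{\left(c^{2}{\left(6,0 \right)} \right)} + \frac{1}{-4352 + 4292} = 2 \left(-1 + 0 \cdot 6\right)^{2} \left(25 + \left(-1 + 0 \cdot 6\right)^{2}\right) + \frac{1}{-4352 + 4292} = 2 \left(-1 + 0\right)^{2} \left(25 + \left(-1 + 0\right)^{2}\right) + \frac{1}{-60} = 2 \left(-1\right)^{2} \left(25 + \left(-1\right)^{2}\right) - \frac{1}{60} = 2 \cdot 1 \left(25 + 1\right) - \frac{1}{60} = 2 \cdot 1 \cdot 26 - \frac{1}{60} = 52 - \frac{1}{60} = \frac{3119}{60}$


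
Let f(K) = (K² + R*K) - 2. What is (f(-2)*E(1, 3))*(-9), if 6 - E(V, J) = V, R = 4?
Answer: 270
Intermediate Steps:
E(V, J) = 6 - V
f(K) = -2 + K² + 4*K (f(K) = (K² + 4*K) - 2 = -2 + K² + 4*K)
(f(-2)*E(1, 3))*(-9) = ((-2 + (-2)² + 4*(-2))*(6 - 1*1))*(-9) = ((-2 + 4 - 8)*(6 - 1))*(-9) = -6*5*(-9) = -30*(-9) = 270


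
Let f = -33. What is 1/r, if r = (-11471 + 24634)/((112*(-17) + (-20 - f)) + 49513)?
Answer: 47622/13163 ≈ 3.6179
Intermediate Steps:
r = 13163/47622 (r = (-11471 + 24634)/((112*(-17) + (-20 - 1*(-33))) + 49513) = 13163/((-1904 + (-20 + 33)) + 49513) = 13163/((-1904 + 13) + 49513) = 13163/(-1891 + 49513) = 13163/47622 ≈ 0.27641)
1/r = 1/(13163/47622) = 47622/13163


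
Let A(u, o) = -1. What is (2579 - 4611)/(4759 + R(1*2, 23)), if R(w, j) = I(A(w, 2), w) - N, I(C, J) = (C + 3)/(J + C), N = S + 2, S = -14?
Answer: -2032/4773 ≈ -0.42573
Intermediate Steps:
N = -12 (N = -14 + 2 = -12)
I(C, J) = (3 + C)/(C + J)
R(w, j) = 12 + 2/(-1 + w) (R(w, j) = (3 - 1)/(-1 + w) - 1*(-12) = 2/(-1 + w) + 12 = 12 + 2/(-1 + w))
(2579 - 4611)/(4759 + R(1*2, 23)) = (2579 - 4611)/(4759 + 2*(-5 + 6*(1*2))/(-1 + 1*2)) = -2032/(4759 + 2*(-5 + 6*2)/(-1 + 2)) = -2032/(4759 + 2*(-5 + 12)/1) = -2032/(4759 + 2*1*7) = -2032/(4759 + 14) = -2032/4773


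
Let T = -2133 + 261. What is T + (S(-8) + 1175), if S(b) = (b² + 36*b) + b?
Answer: -929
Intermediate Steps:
T = -1872
S(b) = b² + 37*b
T + (S(-8) + 1175) = -1872 + (-8*(37 - 8) + 1175) = -1872 + (-8*29 + 1175) = -1872 + (-232 + 1175) = -1872 + 943 = -929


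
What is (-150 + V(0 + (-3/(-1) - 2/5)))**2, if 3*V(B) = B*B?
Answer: 122788561/5625 ≈ 21829.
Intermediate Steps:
V(B) = B**2/3 (V(B) = (B*B)/3 = B**2/3)
(-150 + V(0 + (-3/(-1) - 2/5)))**2 = (-150 + (0 + (-3/(-1) - 2/5))**2/3)**2 = (-150 + (0 + (-3*(-1) - 2*1/5))**2/3)**2 = (-150 + (0 + (3 - 2/5))**2/3)**2 = (-150 + (0 + 13/5)**2/3)**2 = (-150 + (13/5)**2/3)**2 = (-150 + (1/3)*(169/25))**2 = (-150 + 169/75)**2 = (-11081/75)**2 = 122788561/5625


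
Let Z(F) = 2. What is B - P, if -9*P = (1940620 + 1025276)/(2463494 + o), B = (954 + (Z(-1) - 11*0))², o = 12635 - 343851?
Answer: 974382977876/1066139 ≈ 9.1394e+5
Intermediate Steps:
o = -331216
B = 913936 (B = (954 + (2 - 11*0))² = (954 + (2 + 0))² = (954 + 2)² = 956² = 913936)
P = -164772/1066139 (P = -(1940620 + 1025276)/(9*(2463494 - 331216)) = -329544/2132278 = -⅑*1482948/1066139 = -164772/1066139 ≈ -0.15455)
B - P = 913936 - 1*(-164772/1066139) = 913936 + 164772/1066139 = 974382977876/1066139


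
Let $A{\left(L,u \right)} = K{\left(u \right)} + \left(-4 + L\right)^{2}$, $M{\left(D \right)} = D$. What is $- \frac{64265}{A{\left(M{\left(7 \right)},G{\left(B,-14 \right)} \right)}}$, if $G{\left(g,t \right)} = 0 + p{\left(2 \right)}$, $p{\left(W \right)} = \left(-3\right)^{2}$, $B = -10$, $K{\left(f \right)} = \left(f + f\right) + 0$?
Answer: $- \frac{64265}{27} \approx -2380.2$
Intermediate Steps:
$K{\left(f \right)} = 2 f$ ($K{\left(f \right)} = 2 f + 0 = 2 f$)
$p{\left(W \right)} = 9$
$G{\left(g,t \right)} = 9$ ($G{\left(g,t \right)} = 0 + 9 = 9$)
$A{\left(L,u \right)} = \left(-4 + L\right)^{2} + 2 u$ ($A{\left(L,u \right)} = 2 u + \left(-4 + L\right)^{2} = \left(-4 + L\right)^{2} + 2 u$)
$- \frac{64265}{A{\left(M{\left(7 \right)},G{\left(B,-14 \right)} \right)}} = - \frac{64265}{\left(-4 + 7\right)^{2} + 2 \cdot 9} = - \frac{64265}{3^{2} + 18} = - \frac{64265}{9 + 18} = - \frac{64265}{27}$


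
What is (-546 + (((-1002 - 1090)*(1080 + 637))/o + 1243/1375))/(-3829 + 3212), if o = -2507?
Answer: -278176041/193352375 ≈ -1.4387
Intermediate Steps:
(-546 + (((-1002 - 1090)*(1080 + 637))/o + 1243/1375))/(-3829 + 3212) = (-546 + (((-1002 - 1090)*(1080 + 637))/(-2507) + 1243/1375))/(-3829 + 3212) = (-546 + (-2092*1717*(-1/2507) + 1243*(1/1375)))/(-617) = (-546 + (-3591964*(-1/2507) + 113/125))*(-1/617) = (-546 + (3591964/2507 + 113/125))*(-1/617) = (-546 + 449278791/313375)*(-1/617) = (278176041/313375)*(-1/617) = -278176041/193352375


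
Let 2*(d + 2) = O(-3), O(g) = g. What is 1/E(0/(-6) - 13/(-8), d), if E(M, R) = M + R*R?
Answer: 8/111 ≈ 0.072072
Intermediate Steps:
d = -7/2 (d = -2 + (½)*(-3) = -2 - 3/2 = -7/2 ≈ -3.5000)
E(M, R) = M + R²
1/E(0/(-6) - 13/(-8), d) = 1/((0/(-6) - 13/(-8)) + (-7/2)²) = 1/((0*(-⅙) - 13*(-⅛)) + 49/4) = 1/((0 + 13/8) + 49/4) = 1/(13/8 + 49/4) = 1/(111/8) = 8/111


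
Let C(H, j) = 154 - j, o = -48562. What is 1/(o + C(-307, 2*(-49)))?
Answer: -1/48310 ≈ -2.0700e-5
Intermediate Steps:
1/(o + C(-307, 2*(-49))) = 1/(-48562 + (154 - 2*(-49))) = 1/(-48562 + (154 - 1*(-98))) = 1/(-48562 + (154 + 98)) = 1/(-48562 + 252) = 1/(-48310) = -1/48310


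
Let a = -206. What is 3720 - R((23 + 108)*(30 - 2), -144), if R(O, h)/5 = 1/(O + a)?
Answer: 12878635/3462 ≈ 3720.0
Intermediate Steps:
R(O, h) = 5/(-206 + O) (R(O, h) = 5/(O - 206) = 5/(-206 + O))
3720 - R((23 + 108)*(30 - 2), -144) = 3720 - 5/(-206 + (23 + 108)*(30 - 2)) = 3720 - 5/(-206 + 131*28) = 3720 - 5/(-206 + 3668) = 3720 - 5/3462 = 12878635/3462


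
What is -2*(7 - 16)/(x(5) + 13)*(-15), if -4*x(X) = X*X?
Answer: -40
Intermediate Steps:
x(X) = -X**2/4 (x(X) = -X*X/4 = -X**2/4)
-2*(7 - 16)/(x(5) + 13)*(-15) = -2*(7 - 16)/(-1/4*5**2 + 13)*(-15) = -(-18)/(-1/4*25 + 13)*(-15) = -(-18)/(-25/4 + 13)*(-15) = -(-18)/27/4*(-15) = -(-18)*4/27*(-15) = -2*(-4/3)*(-15) = (8/3)*(-15) = -40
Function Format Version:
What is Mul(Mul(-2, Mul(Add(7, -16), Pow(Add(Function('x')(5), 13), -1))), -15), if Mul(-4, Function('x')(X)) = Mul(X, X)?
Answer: -40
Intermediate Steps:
Function('x')(X) = Mul(Rational(-1, 4), Pow(X, 2)) (Function('x')(X) = Mul(Rational(-1, 4), Mul(X, X)) = Mul(Rational(-1, 4), Pow(X, 2)))
Mul(Mul(-2, Mul(Add(7, -16), Pow(Add(Function('x')(5), 13), -1))), -15) = Mul(Mul(-2, Mul(Add(7, -16), Pow(Add(Mul(Rational(-1, 4), Pow(5, 2)), 13), -1))), -15) = Mul(Mul(-2, Mul(-9, Pow(Add(Mul(Rational(-1, 4), 25), 13), -1))), -15) = Mul(Mul(-2, Mul(-9, Pow(Add(Rational(-25, 4), 13), -1))), -15) = Mul(Mul(-2, Mul(-9, Pow(Rational(27, 4), -1))), -15) = Mul(Mul(-2, Mul(-9, Rational(4, 27))), -15) = Mul(Mul(-2, Rational(-4, 3)), -15) = Mul(Rational(8, 3), -15) = -40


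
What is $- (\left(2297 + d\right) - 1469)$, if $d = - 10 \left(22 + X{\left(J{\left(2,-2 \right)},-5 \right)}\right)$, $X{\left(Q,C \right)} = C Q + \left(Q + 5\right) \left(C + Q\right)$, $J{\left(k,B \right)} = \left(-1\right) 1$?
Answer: $-798$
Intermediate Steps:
$J{\left(k,B \right)} = -1$
$X{\left(Q,C \right)} = C Q + \left(5 + Q\right) \left(C + Q\right)$
$d = -30$ ($d = - 10 \left(22 + \left(\left(-1\right)^{2} + 5 \left(-5\right) + 5 \left(-1\right) + 2 \left(-5\right) \left(-1\right)\right)\right) = - 10 \left(22 + \left(1 - 25 - 5 + 10\right)\right) = - 10 \left(22 - 19\right) = \left(-10\right) 3 = -30$)
$- (\left(2297 + d\right) - 1469) = - (\left(2297 - 30\right) - 1469) = - (2267 - 1469) = \left(-1\right) 798 = -798$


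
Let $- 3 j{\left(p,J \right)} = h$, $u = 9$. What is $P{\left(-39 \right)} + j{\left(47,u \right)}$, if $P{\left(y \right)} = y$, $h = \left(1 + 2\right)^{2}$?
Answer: $-42$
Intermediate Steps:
$h = 9$ ($h = 3^{2} = 9$)
$j{\left(p,J \right)} = -3$ ($j{\left(p,J \right)} = \left(- \frac{1}{3}\right) 9 = -3$)
$P{\left(-39 \right)} + j{\left(47,u \right)} = -39 - 3 = -42$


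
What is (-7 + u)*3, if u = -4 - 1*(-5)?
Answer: -18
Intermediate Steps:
u = 1 (u = -4 + 5 = 1)
(-7 + u)*3 = (-7 + 1)*3 = -6*3 = -18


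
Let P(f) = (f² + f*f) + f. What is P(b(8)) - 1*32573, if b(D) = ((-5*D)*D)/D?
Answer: -29413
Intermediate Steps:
b(D) = -5*D (b(D) = (-5*D²)/D = -5*D)
P(f) = f + 2*f² (P(f) = (f² + f²) + f = 2*f² + f = f + 2*f²)
P(b(8)) - 1*32573 = (-5*8)*(1 + 2*(-5*8)) - 1*32573 = -40*(1 + 2*(-40)) - 32573 = -40*(1 - 80) - 32573 = -40*(-79) - 32573 = 3160 - 32573 = -29413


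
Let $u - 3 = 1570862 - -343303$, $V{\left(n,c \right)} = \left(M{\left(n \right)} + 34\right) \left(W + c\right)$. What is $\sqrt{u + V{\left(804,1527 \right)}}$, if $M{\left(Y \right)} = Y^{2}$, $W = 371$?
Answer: $2 \sqrt{307219067} \approx 35055.0$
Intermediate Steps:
$V{\left(n,c \right)} = \left(34 + n^{2}\right) \left(371 + c\right)$ ($V{\left(n,c \right)} = \left(n^{2} + 34\right) \left(371 + c\right) = \left(34 + n^{2}\right) \left(371 + c\right)$)
$u = 1914168$ ($u = 3 + \left(1570862 - -343303\right) = 3 + \left(1570862 + 343303\right) = 3 + 1914165 = 1914168$)
$\sqrt{u + V{\left(804,1527 \right)}} = \sqrt{1914168 + \left(12614 + 34 \cdot 1527 + 371 \cdot 804^{2} + 1527 \cdot 804^{2}\right)} = \sqrt{1914168 + \left(12614 + 51918 + 371 \cdot 646416 + 1527 \cdot 646416\right)} = \sqrt{1914168 + \left(12614 + 51918 + 239820336 + 987077232\right)} = \sqrt{1914168 + 1226962100} = \sqrt{1228876268} = 2 \sqrt{307219067}$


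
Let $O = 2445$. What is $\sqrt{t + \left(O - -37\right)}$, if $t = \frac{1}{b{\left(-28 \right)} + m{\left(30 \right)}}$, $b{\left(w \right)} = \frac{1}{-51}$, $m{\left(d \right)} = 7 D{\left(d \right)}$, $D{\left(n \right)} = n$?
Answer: $\frac{\sqrt{284642960401}}{10709} \approx 49.82$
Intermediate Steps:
$m{\left(d \right)} = 7 d$
$b{\left(w \right)} = - \frac{1}{51}$
$t = \frac{51}{10709}$ ($t = \frac{1}{- \frac{1}{51} + 7 \cdot 30} = \frac{1}{- \frac{1}{51} + 210} = \frac{1}{\frac{10709}{51}} = \frac{51}{10709} \approx 0.0047624$)
$\sqrt{t + \left(O - -37\right)} = \sqrt{\frac{51}{10709} + \left(2445 - -37\right)} = \sqrt{\frac{51}{10709} + \left(2445 + 37\right)} = \sqrt{\frac{51}{10709} + 2482} = \sqrt{\frac{26579789}{10709}} = \frac{\sqrt{284642960401}}{10709}$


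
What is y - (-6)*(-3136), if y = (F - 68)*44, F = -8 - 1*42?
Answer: -24008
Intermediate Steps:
F = -50 (F = -8 - 42 = -50)
y = -5192 (y = (-50 - 68)*44 = -118*44 = -5192)
y - (-6)*(-3136) = -5192 - (-6)*(-3136) = -5192 - 1*18816 = -5192 - 18816 = -24008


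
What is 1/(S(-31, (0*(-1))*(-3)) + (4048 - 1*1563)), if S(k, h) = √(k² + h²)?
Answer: 1/2516 ≈ 0.00039746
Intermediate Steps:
S(k, h) = √(h² + k²)
1/(S(-31, (0*(-1))*(-3)) + (4048 - 1*1563)) = 1/(√(((0*(-1))*(-3))² + (-31)²) + (4048 - 1*1563)) = 1/(√((0*(-3))² + 961) + (4048 - 1563)) = 1/(√(0² + 961) + 2485) = 1/(√(0 + 961) + 2485) = 1/(√961 + 2485) = 1/(31 + 2485) = 1/2516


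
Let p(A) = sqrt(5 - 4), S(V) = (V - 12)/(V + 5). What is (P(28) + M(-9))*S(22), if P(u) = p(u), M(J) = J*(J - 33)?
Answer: 3790/27 ≈ 140.37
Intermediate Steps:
S(V) = (-12 + V)/(5 + V)
M(J) = J*(-33 + J)
p(A) = 1 (p(A) = sqrt(1) = 1)
P(u) = 1
(P(28) + M(-9))*S(22) = (1 - 9*(-33 - 9))*((-12 + 22)/(5 + 22)) = (1 - 9*(-42))*(10/27) = (1 + 378)*((1/27)*10) = 379*(10/27) = 3790/27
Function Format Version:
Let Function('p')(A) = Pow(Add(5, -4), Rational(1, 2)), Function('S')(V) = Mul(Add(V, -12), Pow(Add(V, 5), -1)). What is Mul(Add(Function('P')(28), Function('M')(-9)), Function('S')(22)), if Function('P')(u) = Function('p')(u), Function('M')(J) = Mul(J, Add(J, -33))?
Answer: Rational(3790, 27) ≈ 140.37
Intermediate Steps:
Function('S')(V) = Mul(Pow(Add(5, V), -1), Add(-12, V)) (Function('S')(V) = Mul(Add(-12, V), Pow(Add(5, V), -1)) = Mul(Pow(Add(5, V), -1), Add(-12, V)))
Function('M')(J) = Mul(J, Add(-33, J))
Function('p')(A) = 1 (Function('p')(A) = Pow(1, Rational(1, 2)) = 1)
Function('P')(u) = 1
Mul(Add(Function('P')(28), Function('M')(-9)), Function('S')(22)) = Mul(Add(1, Mul(-9, Add(-33, -9))), Mul(Pow(Add(5, 22), -1), Add(-12, 22))) = Mul(Add(1, Mul(-9, -42)), Mul(Pow(27, -1), 10)) = Mul(Add(1, 378), Mul(Rational(1, 27), 10)) = Mul(379, Rational(10, 27)) = Rational(3790, 27)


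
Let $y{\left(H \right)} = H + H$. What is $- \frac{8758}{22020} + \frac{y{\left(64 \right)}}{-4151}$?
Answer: $- \frac{19586509}{45702510} \approx -0.42857$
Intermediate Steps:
$y{\left(H \right)} = 2 H$
$- \frac{8758}{22020} + \frac{y{\left(64 \right)}}{-4151} = - \frac{8758}{22020} + \frac{2 \cdot 64}{-4151} = \left(-8758\right) \frac{1}{22020} + 128 \left(- \frac{1}{4151}\right) = - \frac{4379}{11010} - \frac{128}{4151} = - \frac{19586509}{45702510}$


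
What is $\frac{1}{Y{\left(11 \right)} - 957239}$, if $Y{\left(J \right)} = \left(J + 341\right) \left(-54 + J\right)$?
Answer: $- \frac{1}{972375} \approx -1.0284 \cdot 10^{-6}$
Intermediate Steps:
$Y{\left(J \right)} = \left(-54 + J\right) \left(341 + J\right)$ ($Y{\left(J \right)} = \left(341 + J\right) \left(-54 + J\right) = \left(-54 + J\right) \left(341 + J\right)$)
$\frac{1}{Y{\left(11 \right)} - 957239} = \frac{1}{\left(-18414 + 11^{2} + 287 \cdot 11\right) - 957239} = \frac{1}{\left(-18414 + 121 + 3157\right) - 957239} = \frac{1}{-15136 - 957239} = \frac{1}{-972375} = - \frac{1}{972375}$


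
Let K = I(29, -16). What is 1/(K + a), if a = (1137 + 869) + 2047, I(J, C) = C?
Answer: 1/4037 ≈ 0.00024771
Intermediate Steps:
a = 4053 (a = 2006 + 2047 = 4053)
K = -16
1/(K + a) = 1/(-16 + 4053) = 1/4037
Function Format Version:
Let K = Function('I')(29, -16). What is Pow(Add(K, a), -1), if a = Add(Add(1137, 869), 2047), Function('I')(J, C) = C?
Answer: Rational(1, 4037) ≈ 0.00024771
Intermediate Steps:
a = 4053 (a = Add(2006, 2047) = 4053)
K = -16
Pow(Add(K, a), -1) = Pow(Add(-16, 4053), -1) = Pow(4037, -1) = Rational(1, 4037)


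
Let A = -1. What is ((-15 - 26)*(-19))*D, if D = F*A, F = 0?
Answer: 0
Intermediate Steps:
D = 0 (D = 0*(-1) = 0)
((-15 - 26)*(-19))*D = ((-15 - 26)*(-19))*0 = -41*(-19)*0 = 779*0 = 0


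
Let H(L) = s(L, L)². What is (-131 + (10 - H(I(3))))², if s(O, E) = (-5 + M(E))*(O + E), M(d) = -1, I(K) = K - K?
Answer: 14641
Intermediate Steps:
I(K) = 0
s(O, E) = -6*E - 6*O (s(O, E) = (-5 - 1)*(O + E) = -6*(E + O) = -6*E - 6*O)
H(L) = 144*L² (H(L) = (-6*L - 6*L)² = (-12*L)² = 144*L²)
(-131 + (10 - H(I(3))))² = (-131 + (10 - 144*0²))² = (-131 + (10 - 144*0))² = (-131 + (10 - 1*0))² = (-131 + (10 + 0))² = (-131 + 10)² = (-121)² = 14641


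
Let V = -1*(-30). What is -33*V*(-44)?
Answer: 43560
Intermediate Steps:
V = 30
-33*V*(-44) = -33*30*(-44) = -990*(-44) = 43560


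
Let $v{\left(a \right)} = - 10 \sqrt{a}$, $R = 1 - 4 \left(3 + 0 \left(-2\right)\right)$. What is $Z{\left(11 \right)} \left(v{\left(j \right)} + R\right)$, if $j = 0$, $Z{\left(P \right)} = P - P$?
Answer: $0$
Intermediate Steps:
$Z{\left(P \right)} = 0$
$R = -11$ ($R = 1 - 4 \left(3 + 0\right) = 1 - 12 = -11$)
$Z{\left(11 \right)} \left(v{\left(j \right)} + R\right) = 0 \left(- 10 \sqrt{0} - 11\right) = 0 \left(\left(-10\right) 0 - 11\right) = 0 \left(0 - 11\right) = 0 \left(-11\right) = 0$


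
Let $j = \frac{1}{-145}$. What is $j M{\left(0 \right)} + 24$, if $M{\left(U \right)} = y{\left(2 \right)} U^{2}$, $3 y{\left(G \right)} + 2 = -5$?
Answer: $24$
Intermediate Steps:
$y{\left(G \right)} = - \frac{7}{3}$ ($y{\left(G \right)} = - \frac{2}{3} + \frac{1}{3} \left(-5\right) = - \frac{2}{3} - \frac{5}{3} = - \frac{7}{3}$)
$M{\left(U \right)} = - \frac{7 U^{2}}{3}$
$j = - \frac{1}{145} \approx -0.0068966$
$j M{\left(0 \right)} + 24 = - \frac{\left(- \frac{7}{3}\right) 0^{2}}{145} + 24 = - \frac{\left(- \frac{7}{3}\right) 0}{145} + 24 = \left(- \frac{1}{145}\right) 0 + 24 = 0 + 24 = 24$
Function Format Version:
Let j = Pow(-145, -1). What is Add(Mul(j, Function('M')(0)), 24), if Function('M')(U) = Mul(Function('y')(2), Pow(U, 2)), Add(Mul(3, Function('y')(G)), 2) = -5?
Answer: 24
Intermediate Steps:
Function('y')(G) = Rational(-7, 3) (Function('y')(G) = Add(Rational(-2, 3), Mul(Rational(1, 3), -5)) = Add(Rational(-2, 3), Rational(-5, 3)) = Rational(-7, 3))
Function('M')(U) = Mul(Rational(-7, 3), Pow(U, 2))
j = Rational(-1, 145) ≈ -0.0068966
Add(Mul(j, Function('M')(0)), 24) = Add(Mul(Rational(-1, 145), Mul(Rational(-7, 3), Pow(0, 2))), 24) = Add(Mul(Rational(-1, 145), Mul(Rational(-7, 3), 0)), 24) = Add(Mul(Rational(-1, 145), 0), 24) = Add(0, 24) = 24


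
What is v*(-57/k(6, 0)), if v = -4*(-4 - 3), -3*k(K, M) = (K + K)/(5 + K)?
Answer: 4389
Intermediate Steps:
k(K, M) = -2*K/(3*(5 + K)) (k(K, M) = -(K + K)/(3*(5 + K)) = -2*K/(3*(5 + K)))
v = 28 (v = -4*(-7) = 28)
v*(-57/k(6, 0)) = 28*(-57/((-2*6/(15 + 3*6)))) = 28*(-57/((-2*6/(15 + 18)))) = 28*(-57/((-2*6/33))) = 28*(-57/((-2*6*1/33))) = 28*(-57/(-4/11)) = 28*(-57*(-11/4)) = 28*(627/4) = 4389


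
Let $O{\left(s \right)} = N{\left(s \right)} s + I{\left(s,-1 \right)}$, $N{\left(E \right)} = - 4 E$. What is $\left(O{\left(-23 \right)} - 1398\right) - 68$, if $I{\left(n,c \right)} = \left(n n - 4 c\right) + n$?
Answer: $-3072$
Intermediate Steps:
$I{\left(n,c \right)} = n + n^{2} - 4 c$ ($I{\left(n,c \right)} = \left(n^{2} - 4 c\right) + n = n + n^{2} - 4 c$)
$O{\left(s \right)} = 4 + s - 3 s^{2}$ ($O{\left(s \right)} = - 4 s s + \left(s + s^{2} - -4\right) = - 4 s^{2} + \left(s + s^{2} + 4\right) = - 4 s^{2} + \left(4 + s + s^{2}\right) = 4 + s - 3 s^{2}$)
$\left(O{\left(-23 \right)} - 1398\right) - 68 = \left(\left(4 - 23 - 3 \left(-23\right)^{2}\right) - 1398\right) - 68 = \left(\left(4 - 23 - 1587\right) - 1398\right) - 68 = \left(-1606 - 1398\right) - 68 = -3004 - 68 = -3072$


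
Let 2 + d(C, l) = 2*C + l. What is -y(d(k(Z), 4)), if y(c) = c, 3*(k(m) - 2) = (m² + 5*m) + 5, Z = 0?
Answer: -28/3 ≈ -9.3333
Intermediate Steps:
k(m) = 11/3 + m²/3 + 5*m/3 (k(m) = 2 + ((m² + 5*m) + 5)/3 = 2 + (5 + m² + 5*m)/3 = 2 + (5/3 + m²/3 + 5*m/3) = 11/3 + m²/3 + 5*m/3)
d(C, l) = -2 + l + 2*C (d(C, l) = -2 + (2*C + l) = -2 + (l + 2*C) = -2 + l + 2*C)
-y(d(k(Z), 4)) = -(-2 + 4 + 2*(11/3 + (⅓)*0² + (5/3)*0)) = -(-2 + 4 + 2*(11/3 + (⅓)*0 + 0)) = -(-2 + 4 + 2*(11/3 + 0 + 0)) = -(-2 + 4 + 2*(11/3)) = -(-2 + 4 + 22/3) = -1*28/3 = -28/3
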